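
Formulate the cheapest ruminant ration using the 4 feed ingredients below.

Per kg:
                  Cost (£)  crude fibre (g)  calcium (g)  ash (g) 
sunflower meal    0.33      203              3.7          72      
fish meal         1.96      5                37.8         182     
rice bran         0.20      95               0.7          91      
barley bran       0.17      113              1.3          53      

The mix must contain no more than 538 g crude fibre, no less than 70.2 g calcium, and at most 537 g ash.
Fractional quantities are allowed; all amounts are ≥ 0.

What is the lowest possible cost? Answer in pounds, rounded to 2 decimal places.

Treat it as an LP. Let x1 = kg of sunflower meal, x2 = kg of fish meal, x3 = kg of rice bran, x4 = kg of barley bran.
min 0.33x1 + 1.96x2 + 0.2x3 + 0.17x4 subject to:
  203x1 + 5x2 + 95x3 + 113x4 ≤ 538   (crude fibre)
  3.7x1 + 37.8x2 + 0.7x3 + 1.3x4 ≥ 70.2   (calcium)
  72x1 + 182x2 + 91x3 + 53x4 ≤ 537   (ash)
  x1, x2, x3, x4 ≥ 0.
The cheapest feasible vertex uses only fish meal; sunflower meal, rice bran, barley bran are not used. The calcium requirement is met with equality.
That vertex is x2 = 1.857.
Cost = 1.96·1.857 = 3.6397.

£3.64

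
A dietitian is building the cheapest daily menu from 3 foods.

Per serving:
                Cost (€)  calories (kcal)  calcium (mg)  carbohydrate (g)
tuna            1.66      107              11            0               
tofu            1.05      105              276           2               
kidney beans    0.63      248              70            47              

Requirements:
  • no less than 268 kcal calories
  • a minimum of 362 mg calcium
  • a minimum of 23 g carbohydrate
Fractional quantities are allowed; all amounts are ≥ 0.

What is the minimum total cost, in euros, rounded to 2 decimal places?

€1.59

Let x1 = servings of tuna, x2 = servings of tofu, x3 = servings of kidney beans.
Minimise 1.66x1 + 1.05x2 + 0.63x3 with:
  107x1 + 105x2 + 248x3 ≥ 268   (calories)
  11x1 + 276x2 + 70x3 ≥ 362   (calcium)
  2x2 + 47x3 ≥ 23   (carbohydrate)
  x1, x2, x3 ≥ 0.
At the optimum only tofu, kidney beans are positive (tuna = 0). The calories and calcium requirements are met with equality.
So tofu = 1.162 servings, kidney beans = 0.5885 servings.
Objective = 1.05·1.162 + 0.63·0.5885 = 1.5909.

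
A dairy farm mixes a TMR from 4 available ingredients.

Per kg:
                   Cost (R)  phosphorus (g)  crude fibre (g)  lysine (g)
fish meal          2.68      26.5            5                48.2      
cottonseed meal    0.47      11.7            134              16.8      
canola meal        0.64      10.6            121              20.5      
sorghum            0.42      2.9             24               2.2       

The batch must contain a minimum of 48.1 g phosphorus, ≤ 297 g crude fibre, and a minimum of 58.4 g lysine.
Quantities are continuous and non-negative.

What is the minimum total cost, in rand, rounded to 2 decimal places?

Treat it as an LP. Let x1 = kg of fish meal, x2 = kg of cottonseed meal, x3 = kg of canola meal, x4 = kg of sorghum.
Minimise 2.68x1 + 0.47x2 + 0.64x3 + 0.42x4 with:
  26.5x1 + 11.7x2 + 10.6x3 + 2.9x4 ≥ 48.1   (phosphorus)
  5x1 + 134x2 + 121x3 + 24x4 ≤ 297   (crude fibre)
  48.2x1 + 16.8x2 + 20.5x3 + 2.2x4 ≥ 58.4   (lysine)
  x1, x2, x3, x4 ≥ 0.
The minimum-cost mix takes nothing from canola meal, sorghum — only fish meal, cottonseed meal. The phosphorus and crude fibre requirements are met with equality.
Optimal quantities: fish meal = 0.8505 kg, cottonseed meal = 2.185 kg.
Cost = 2.68·0.8505 + 0.47·2.185 = 3.3063.

R3.31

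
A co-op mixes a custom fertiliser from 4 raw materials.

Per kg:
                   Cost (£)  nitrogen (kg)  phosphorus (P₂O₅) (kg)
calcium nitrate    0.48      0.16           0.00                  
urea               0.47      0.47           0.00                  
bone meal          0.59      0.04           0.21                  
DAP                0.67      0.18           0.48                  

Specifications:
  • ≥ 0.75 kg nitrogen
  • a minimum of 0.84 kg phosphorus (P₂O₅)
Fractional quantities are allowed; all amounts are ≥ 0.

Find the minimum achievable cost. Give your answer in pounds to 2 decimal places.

£1.61

Treat it as an LP. Let x1 = kg of calcium nitrate, x2 = kg of urea, x3 = kg of bone meal, x4 = kg of DAP.
Minimise 0.48x1 + 0.47x2 + 0.59x3 + 0.67x4 s.t.:
  0.16x1 + 0.47x2 + 0.04x3 + 0.18x4 ≥ 0.75   (nitrogen)
  0.21x3 + 0.48x4 ≥ 0.84   (phosphorus (P₂O₅))
  x1, x2, x3, x4 ≥ 0.
The minimum-cost mix takes nothing from calcium nitrate, bone meal — only urea, DAP. Binding constraints: nitrogen and phosphorus (P₂O₅).
So urea = 0.9255 kg, DAP = 1.75 kg.
Total cost: 0.47·0.9255 + 0.67·1.75 = 1.6075.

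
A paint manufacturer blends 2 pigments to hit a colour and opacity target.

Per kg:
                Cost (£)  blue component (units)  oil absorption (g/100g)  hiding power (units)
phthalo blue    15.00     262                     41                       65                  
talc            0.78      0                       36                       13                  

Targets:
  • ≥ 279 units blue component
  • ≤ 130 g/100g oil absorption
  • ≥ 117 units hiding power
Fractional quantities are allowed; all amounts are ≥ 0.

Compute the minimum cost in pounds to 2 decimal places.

£22.51

Treat it as an LP. Let x1 = kg of phthalo blue, x2 = kg of talc.
min 15x1 + 0.78x2 subject to:
  262x1 ≥ 279   (blue component)
  41x1 + 36x2 ≤ 130   (oil absorption)
  65x1 + 13x2 ≥ 117   (hiding power)
  x1, x2 ≥ 0.
Both inputs are positive at the optimum. Binding constraints: oil absorption and hiding power.
So phthalo blue = 1.3957 kg, talc = 2.0216 kg.
Hence cost = 15·1.3957 + 0.78·2.0216 = £22.5123.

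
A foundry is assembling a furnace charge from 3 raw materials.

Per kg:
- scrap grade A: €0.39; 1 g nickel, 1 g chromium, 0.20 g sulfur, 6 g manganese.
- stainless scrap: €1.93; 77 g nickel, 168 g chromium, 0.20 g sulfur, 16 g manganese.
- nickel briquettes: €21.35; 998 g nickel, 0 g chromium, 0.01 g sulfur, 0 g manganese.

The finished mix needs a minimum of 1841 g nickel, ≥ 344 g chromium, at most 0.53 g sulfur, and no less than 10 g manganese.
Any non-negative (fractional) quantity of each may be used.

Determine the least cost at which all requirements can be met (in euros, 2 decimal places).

Let x1 = kg of scrap grade A, x2 = kg of stainless scrap, x3 = kg of nickel briquettes.
Minimise 0.39x1 + 1.93x2 + 21.35x3 s.t.:
  1x1 + 77x2 + 998x3 ≥ 1841   (nickel)
  1x1 + 168x2 ≥ 344   (chromium)
  0.2x1 + 0.2x2 + 0.01x3 ≤ 0.53   (sulfur)
  6x1 + 16x2 ≥ 10   (manganese)
  x1, x2, x3 ≥ 0.
The optimal basis is {stainless scrap, nickel briquettes}; scrap grade A drops out. Binding constraints: nickel and chromium.
That vertex is x2 = 2.0476, x3 = 1.6867.
Objective = 1.93·2.0476 + 21.35·1.6867 = 39.9629.

€39.96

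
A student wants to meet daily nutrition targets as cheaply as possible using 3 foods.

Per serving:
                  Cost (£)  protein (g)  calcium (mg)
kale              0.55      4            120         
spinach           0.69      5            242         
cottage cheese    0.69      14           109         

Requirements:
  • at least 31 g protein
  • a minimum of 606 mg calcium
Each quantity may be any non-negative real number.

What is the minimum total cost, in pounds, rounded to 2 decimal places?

£2.32

Let x1 = servings of kale, x2 = servings of spinach, x3 = servings of cottage cheese.
Minimize 0.55x1 + 0.69x2 + 0.69x3 with:
  4x1 + 5x2 + 14x3 ≥ 31   (protein)
  120x1 + 242x2 + 109x3 ≥ 606   (calcium)
  x1, x2, x3 ≥ 0.
At the optimum only spinach, cottage cheese are positive (kale = 0). Binding constraints: protein and calcium.
That vertex is x2 = 1.796, x3 = 1.573.
Objective = 0.69·1.796 + 0.69·1.573 = 2.3246.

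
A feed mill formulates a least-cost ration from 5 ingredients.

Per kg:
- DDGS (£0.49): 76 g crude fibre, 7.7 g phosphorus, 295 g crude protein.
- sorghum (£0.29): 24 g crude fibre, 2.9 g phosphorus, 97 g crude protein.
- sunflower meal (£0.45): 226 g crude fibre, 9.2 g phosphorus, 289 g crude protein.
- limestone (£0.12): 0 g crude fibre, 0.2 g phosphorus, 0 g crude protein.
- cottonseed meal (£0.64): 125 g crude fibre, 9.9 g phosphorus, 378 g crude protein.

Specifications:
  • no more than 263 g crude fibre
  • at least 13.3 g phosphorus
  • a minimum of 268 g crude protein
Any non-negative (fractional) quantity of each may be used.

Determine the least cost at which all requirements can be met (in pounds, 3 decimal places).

£0.714

Set it up as a linear program. Let x1 = kg of DDGS, x2 = kg of sorghum, x3 = kg of sunflower meal, x4 = kg of limestone, x5 = kg of cottonseed meal.
Minimise 0.49x1 + 0.29x2 + 0.45x3 + 0.12x4 + 0.64x5 s.t.:
  76x1 + 24x2 + 226x3 + 125x5 ≤ 263   (crude fibre)
  7.7x1 + 2.9x2 + 9.2x3 + 0.2x4 + 9.9x5 ≥ 13.3   (phosphorus)
  295x1 + 97x2 + 289x3 + 378x5 ≥ 268   (crude protein)
  x1, x2, x3, x4, x5 ≥ 0.
The minimum-cost mix takes nothing from sorghum, limestone, cottonseed meal — only DDGS, sunflower meal. There the crude fibre and phosphorus constraints are tight.
So DDGS = 0.5631 kg, sunflower meal = 0.9744 kg.
Objective = 0.49·0.5631 + 0.45·0.9744 = 0.71440.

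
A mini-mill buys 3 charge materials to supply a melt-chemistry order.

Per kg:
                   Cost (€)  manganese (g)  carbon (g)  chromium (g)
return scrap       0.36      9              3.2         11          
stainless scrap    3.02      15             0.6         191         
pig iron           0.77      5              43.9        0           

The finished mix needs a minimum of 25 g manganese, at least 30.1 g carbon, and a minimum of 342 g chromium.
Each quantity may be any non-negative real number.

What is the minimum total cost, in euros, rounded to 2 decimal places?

€5.92

Treat it as an LP. Let x1 = kg of return scrap, x2 = kg of stainless scrap, x3 = kg of pig iron.
Minimize 0.36x1 + 3.02x2 + 0.77x3 subject to:
  9x1 + 15x2 + 5x3 ≥ 25   (manganese)
  3.2x1 + 0.6x2 + 43.9x3 ≥ 30.1   (carbon)
  11x1 + 191x2 ≥ 342   (chromium)
  x1, x2, x3 ≥ 0.
The optimal basis is {stainless scrap, pig iron}; return scrap drops out. There the carbon and chromium constraints are tight.
Optimal quantities: stainless scrap = 1.791 kg, pig iron = 0.6612 kg.
Hence cost = 3.02·1.791 + 0.77·0.6612 = €5.9179.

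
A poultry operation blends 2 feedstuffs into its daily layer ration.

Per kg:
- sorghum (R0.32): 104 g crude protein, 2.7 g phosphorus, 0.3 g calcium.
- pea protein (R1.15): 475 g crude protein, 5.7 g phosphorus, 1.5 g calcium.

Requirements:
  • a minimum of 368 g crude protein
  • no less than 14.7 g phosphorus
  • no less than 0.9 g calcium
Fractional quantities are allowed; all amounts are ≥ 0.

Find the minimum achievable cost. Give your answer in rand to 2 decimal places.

R1.74

Let x1 = kg of sorghum, x2 = kg of pea protein.
min 0.32x1 + 1.15x2 s.t.:
  104x1 + 475x2 ≥ 368   (crude protein)
  2.7x1 + 5.7x2 ≥ 14.7   (phosphorus)
  0.3x1 + 1.5x2 ≥ 0.9   (calcium)
  x1, x2 ≥ 0.
The minimum-cost mix takes nothing from pea protein — only sorghum. Binding constraint: phosphorus.
Optimal quantities: sorghum = 5.444 kg.
Total cost: 0.32·5.444 = 1.7421.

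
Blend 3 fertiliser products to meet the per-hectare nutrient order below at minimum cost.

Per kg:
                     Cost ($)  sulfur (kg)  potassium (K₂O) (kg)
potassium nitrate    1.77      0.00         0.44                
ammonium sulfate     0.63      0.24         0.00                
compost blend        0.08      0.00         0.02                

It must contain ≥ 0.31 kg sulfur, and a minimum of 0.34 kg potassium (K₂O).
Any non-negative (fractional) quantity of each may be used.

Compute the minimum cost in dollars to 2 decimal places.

$2.17

Let x1 = kg of potassium nitrate, x2 = kg of ammonium sulfate, x3 = kg of compost blend.
min 1.77x1 + 0.63x2 + 0.08x3 s.t.:
  0.24x2 ≥ 0.31   (sulfur)
  0.44x1 + 0.02x3 ≥ 0.34   (potassium (K₂O))
  x1, x2, x3 ≥ 0.
The cheapest feasible vertex uses only ammonium sulfate, compost blend; potassium nitrate is not used. There the sulfur and potassium (K₂O) constraints are tight.
That vertex is x2 = 1.292, x3 = 17.
Hence cost = 0.63·1.292 + 0.08·17 = $2.1740.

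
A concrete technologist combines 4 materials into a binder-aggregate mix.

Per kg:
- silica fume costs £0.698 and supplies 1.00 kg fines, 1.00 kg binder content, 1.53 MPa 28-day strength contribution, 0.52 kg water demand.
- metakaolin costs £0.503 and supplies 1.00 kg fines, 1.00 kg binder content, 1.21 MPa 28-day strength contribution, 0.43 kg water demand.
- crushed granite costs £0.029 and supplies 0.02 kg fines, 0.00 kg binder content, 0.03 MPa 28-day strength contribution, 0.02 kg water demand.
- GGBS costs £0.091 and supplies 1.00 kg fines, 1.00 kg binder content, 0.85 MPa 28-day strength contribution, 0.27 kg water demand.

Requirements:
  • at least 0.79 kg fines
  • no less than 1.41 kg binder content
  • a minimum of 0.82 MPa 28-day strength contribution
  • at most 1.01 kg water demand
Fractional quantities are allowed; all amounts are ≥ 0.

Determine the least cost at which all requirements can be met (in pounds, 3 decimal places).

£0.128

Let x1 = kg of silica fume, x2 = kg of metakaolin, x3 = kg of crushed granite, x4 = kg of GGBS.
Minimize 0.698x1 + 0.503x2 + 0.029x3 + 0.091x4 s.t.:
  1x1 + 1x2 + 0.02x3 + 1x4 ≥ 0.79   (fines)
  1x1 + 1x2 + 1x4 ≥ 1.41   (binder content)
  1.53x1 + 1.21x2 + 0.03x3 + 0.85x4 ≥ 0.82   (28-day strength contribution)
  0.52x1 + 0.43x2 + 0.02x3 + 0.27x4 ≤ 1.01   (water demand)
  x1, x2, x3, x4 ≥ 0.
The optimal basis is {GGBS}; silica fume, metakaolin, crushed granite drop out. There the binder content constraint is tight.
So GGBS = 1.41 kg.
Cost = 0.091·1.41 = 0.12831.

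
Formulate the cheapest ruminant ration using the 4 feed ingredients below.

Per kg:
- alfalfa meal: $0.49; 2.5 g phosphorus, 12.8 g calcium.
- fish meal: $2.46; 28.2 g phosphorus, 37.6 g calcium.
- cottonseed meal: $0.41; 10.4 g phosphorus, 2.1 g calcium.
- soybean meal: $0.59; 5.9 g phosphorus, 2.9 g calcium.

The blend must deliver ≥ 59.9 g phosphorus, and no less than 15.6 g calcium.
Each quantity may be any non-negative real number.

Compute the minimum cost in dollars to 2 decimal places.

Let x1 = kg of alfalfa meal, x2 = kg of fish meal, x3 = kg of cottonseed meal, x4 = kg of soybean meal.
Minimize 0.49x1 + 2.46x2 + 0.41x3 + 0.59x4 subject to:
  2.5x1 + 28.2x2 + 10.4x3 + 5.9x4 ≥ 59.9   (phosphorus)
  12.8x1 + 37.6x2 + 2.1x3 + 2.9x4 ≥ 15.6   (calcium)
  x1, x2, x3, x4 ≥ 0.
The cheapest feasible vertex uses only alfalfa meal, cottonseed meal; fish meal, soybean meal are not used. Binding constraints: phosphorus and calcium.
So alfalfa meal = 0.2851 kg, cottonseed meal = 5.691 kg.
Cost = 0.49·0.2851 + 0.41·5.691 = 2.4730.

$2.47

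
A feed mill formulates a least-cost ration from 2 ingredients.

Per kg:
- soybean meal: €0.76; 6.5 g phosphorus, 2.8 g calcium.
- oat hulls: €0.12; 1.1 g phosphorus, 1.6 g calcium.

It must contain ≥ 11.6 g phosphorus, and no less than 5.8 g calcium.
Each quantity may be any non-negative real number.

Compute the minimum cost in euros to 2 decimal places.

€1.27

Treat it as an LP. Let x1 = kg of soybean meal, x2 = kg of oat hulls.
Minimize 0.76x1 + 0.12x2 s.t.:
  6.5x1 + 1.1x2 ≥ 11.6   (phosphorus)
  2.8x1 + 1.6x2 ≥ 5.8   (calcium)
  x1, x2 ≥ 0.
The minimum-cost mix takes nothing from soybean meal — only oat hulls. The phosphorus requirement is met with equality.
That vertex is x2 = 10.55.
Hence cost = 0.12·10.55 = €1.2660.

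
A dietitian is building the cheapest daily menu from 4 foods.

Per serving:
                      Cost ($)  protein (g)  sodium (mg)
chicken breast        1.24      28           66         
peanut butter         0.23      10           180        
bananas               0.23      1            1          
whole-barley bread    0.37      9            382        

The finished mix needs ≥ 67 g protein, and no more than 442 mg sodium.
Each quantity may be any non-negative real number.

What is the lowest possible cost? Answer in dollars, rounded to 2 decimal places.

Set it up as a linear program. Let x1 = servings of chicken breast, x2 = servings of peanut butter, x3 = servings of bananas, x4 = servings of whole-barley bread.
min 1.24x1 + 0.23x2 + 0.23x3 + 0.37x4 subject to:
  28x1 + 10x2 + 1x3 + 9x4 ≥ 67   (protein)
  66x1 + 180x2 + 1x3 + 382x4 ≤ 442   (sodium)
  x1, x2, x3, x4 ≥ 0.
The optimal basis is {chicken breast, peanut butter}; bananas, whole-barley bread drop out. The protein and sodium requirements are met with equality.
Solving gives x1 = 1.744, x2 = 1.816.
Hence cost = 1.24·1.744 + 0.23·1.816 = $2.5802.

$2.58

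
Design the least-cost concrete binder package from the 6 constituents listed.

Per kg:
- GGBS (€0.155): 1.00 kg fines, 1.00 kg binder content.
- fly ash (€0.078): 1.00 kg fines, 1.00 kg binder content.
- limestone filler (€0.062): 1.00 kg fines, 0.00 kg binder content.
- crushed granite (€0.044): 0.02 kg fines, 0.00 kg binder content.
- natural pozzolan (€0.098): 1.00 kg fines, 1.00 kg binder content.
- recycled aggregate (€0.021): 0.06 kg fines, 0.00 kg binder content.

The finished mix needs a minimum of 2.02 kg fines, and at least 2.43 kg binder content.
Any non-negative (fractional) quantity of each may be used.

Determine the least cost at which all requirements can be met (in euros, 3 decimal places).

€0.190

Treat it as an LP. Let x1 = kg of GGBS, x2 = kg of fly ash, x3 = kg of limestone filler, x4 = kg of crushed granite, x5 = kg of natural pozzolan, x6 = kg of recycled aggregate.
Minimize 0.155x1 + 0.078x2 + 0.062x3 + 0.044x4 + 0.098x5 + 0.021x6 with:
  1x1 + 1x2 + 1x3 + 0.02x4 + 1x5 + 0.06x6 ≥ 2.02   (fines)
  1x1 + 1x2 + 1x5 ≥ 2.43   (binder content)
  x1, x2, x3, x4, x5, x6 ≥ 0.
The cheapest feasible vertex uses only fly ash; GGBS, limestone filler, crushed granite, natural pozzolan, recycled aggregate are not used. There the binder content constraint is tight.
Solving gives x2 = 2.43.
Hence cost = 0.078·2.43 = €0.18954.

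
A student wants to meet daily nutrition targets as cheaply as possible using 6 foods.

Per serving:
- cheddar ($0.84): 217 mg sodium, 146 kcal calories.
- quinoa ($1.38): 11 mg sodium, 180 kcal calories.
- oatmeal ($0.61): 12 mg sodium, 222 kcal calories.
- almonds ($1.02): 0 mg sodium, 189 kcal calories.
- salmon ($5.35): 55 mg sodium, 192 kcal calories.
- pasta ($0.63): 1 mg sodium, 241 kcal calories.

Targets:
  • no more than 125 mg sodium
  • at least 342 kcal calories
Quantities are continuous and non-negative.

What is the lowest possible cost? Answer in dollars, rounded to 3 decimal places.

$0.894

Set it up as a linear program. Let x1 = servings of cheddar, x2 = servings of quinoa, x3 = servings of oatmeal, x4 = servings of almonds, x5 = servings of salmon, x6 = servings of pasta.
Minimize 0.84x1 + 1.38x2 + 0.61x3 + 1.02x4 + 5.35x5 + 0.63x6 with:
  217x1 + 11x2 + 12x3 + 55x5 + 1x6 ≤ 125   (sodium)
  146x1 + 180x2 + 222x3 + 189x4 + 192x5 + 241x6 ≥ 342   (calories)
  x1, x2, x3, x4, x5, x6 ≥ 0.
The minimum-cost mix takes nothing from cheddar, quinoa, oatmeal, almonds, salmon — only pasta. The calories requirement is met with equality.
Solving gives x6 = 1.419.
Hence cost = 0.63·1.419 = $0.89397.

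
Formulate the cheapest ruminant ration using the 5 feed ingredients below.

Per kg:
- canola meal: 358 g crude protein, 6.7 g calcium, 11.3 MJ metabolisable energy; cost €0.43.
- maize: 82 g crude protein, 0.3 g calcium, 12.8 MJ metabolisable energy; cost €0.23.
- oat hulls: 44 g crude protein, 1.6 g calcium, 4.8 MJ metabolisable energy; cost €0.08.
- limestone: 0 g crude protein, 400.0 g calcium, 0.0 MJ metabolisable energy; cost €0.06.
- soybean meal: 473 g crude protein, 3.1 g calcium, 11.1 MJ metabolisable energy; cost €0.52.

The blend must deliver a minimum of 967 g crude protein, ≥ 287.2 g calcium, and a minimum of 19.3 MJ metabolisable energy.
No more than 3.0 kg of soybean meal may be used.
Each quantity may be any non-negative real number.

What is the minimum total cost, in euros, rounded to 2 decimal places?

Set it up as a linear program. Let x1 = kg of canola meal, x2 = kg of maize, x3 = kg of oat hulls, x4 = kg of limestone, x5 = kg of soybean meal.
Minimize 0.43x1 + 0.23x2 + 0.08x3 + 0.06x4 + 0.52x5 s.t.:
  358x1 + 82x2 + 44x3 + 473x5 ≥ 967   (crude protein)
  6.7x1 + 0.3x2 + 1.6x3 + 400x4 + 3.1x5 ≥ 287.2   (calcium)
  11.3x1 + 12.8x2 + 4.8x3 + 11.1x5 ≥ 19.3   (metabolisable energy)
  x5 ≤ 3
  x1, x2, x3, x4, x5 ≥ 0.
The minimum-cost mix takes nothing from canola meal, maize, oat hulls — only limestone, soybean meal. There the crude protein and calcium constraints are tight.
That vertex is x4 = 0.7022, x5 = 2.044.
Objective = 0.06·0.7022 + 0.52·2.044 = 1.10501.

€1.11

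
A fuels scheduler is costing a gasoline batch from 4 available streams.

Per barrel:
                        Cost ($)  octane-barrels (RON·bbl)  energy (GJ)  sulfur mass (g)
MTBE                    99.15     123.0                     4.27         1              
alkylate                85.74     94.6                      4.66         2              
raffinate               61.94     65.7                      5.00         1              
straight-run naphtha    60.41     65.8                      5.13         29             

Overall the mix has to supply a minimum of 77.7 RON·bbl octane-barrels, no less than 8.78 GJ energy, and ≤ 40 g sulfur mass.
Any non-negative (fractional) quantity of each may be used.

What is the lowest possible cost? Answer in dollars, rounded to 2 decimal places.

$104.47

Treat it as an LP. Let x1 = barrels of MTBE, x2 = barrels of alkylate, x3 = barrels of raffinate, x4 = barrels of straight-run naphtha.
Minimise 99.15x1 + 85.74x2 + 61.94x3 + 60.41x4 with:
  123x1 + 94.6x2 + 65.7x3 + 65.8x4 ≥ 77.7   (octane-barrels)
  4.27x1 + 4.66x2 + 5x3 + 5.13x4 ≥ 8.78   (energy)
  1x1 + 2x2 + 1x3 + 29x4 ≤ 40   (sulfur mass)
  x1, x2, x3, x4 ≥ 0.
The cheapest feasible vertex uses only raffinate, straight-run naphtha; MTBE, alkylate are not used. Binding constraints: energy and sulfur mass.
So raffinate = 0.35333 barrels, straight-run naphtha = 1.3671 barrels.
Total cost: 61.94·0.35333 + 60.41·1.3671 = 104.4718.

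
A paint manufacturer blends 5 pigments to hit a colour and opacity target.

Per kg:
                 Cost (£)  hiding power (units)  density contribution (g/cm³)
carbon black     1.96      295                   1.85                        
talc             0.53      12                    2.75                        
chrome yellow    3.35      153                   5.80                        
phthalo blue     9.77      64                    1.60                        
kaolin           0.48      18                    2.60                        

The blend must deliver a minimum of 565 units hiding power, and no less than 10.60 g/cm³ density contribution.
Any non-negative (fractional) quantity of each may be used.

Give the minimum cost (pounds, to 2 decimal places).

£4.78

This is a linear program. Let x1 = kg of carbon black, x2 = kg of talc, x3 = kg of chrome yellow, x4 = kg of phthalo blue, x5 = kg of kaolin.
Minimize 1.96x1 + 0.53x2 + 3.35x3 + 9.77x4 + 0.48x5 subject to:
  295x1 + 12x2 + 153x3 + 64x4 + 18x5 ≥ 565   (hiding power)
  1.85x1 + 2.75x2 + 5.8x3 + 1.6x4 + 2.6x5 ≥ 10.6   (density contribution)
  x1, x2, x3, x4, x5 ≥ 0.
At the optimum only carbon black, kaolin are positive (talc, chrome yellow, phthalo blue = 0). There the hiding power and density contribution constraints are tight.
That vertex is x1 = 1.742, x5 = 2.837.
Total cost: 1.96·1.742 + 0.48·2.837 = 4.7761.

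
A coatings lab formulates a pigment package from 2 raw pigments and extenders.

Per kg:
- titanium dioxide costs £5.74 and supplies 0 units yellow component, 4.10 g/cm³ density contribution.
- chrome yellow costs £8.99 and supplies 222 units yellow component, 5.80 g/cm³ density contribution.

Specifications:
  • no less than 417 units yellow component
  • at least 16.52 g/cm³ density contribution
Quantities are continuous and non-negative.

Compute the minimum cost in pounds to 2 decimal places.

Treat it as an LP. Let x1 = kg of titanium dioxide, x2 = kg of chrome yellow.
min 5.74x1 + 8.99x2 subject to:
  222x2 ≥ 417   (yellow component)
  4.1x1 + 5.8x2 ≥ 16.52   (density contribution)
  x1, x2 ≥ 0.
Both inputs are positive at the optimum. The yellow component and density contribution requirements are met with equality.
Solving gives x1 = 1.372, x2 = 1.878.
Objective = 5.74·1.372 + 8.99·1.878 = 24.7585.

£24.76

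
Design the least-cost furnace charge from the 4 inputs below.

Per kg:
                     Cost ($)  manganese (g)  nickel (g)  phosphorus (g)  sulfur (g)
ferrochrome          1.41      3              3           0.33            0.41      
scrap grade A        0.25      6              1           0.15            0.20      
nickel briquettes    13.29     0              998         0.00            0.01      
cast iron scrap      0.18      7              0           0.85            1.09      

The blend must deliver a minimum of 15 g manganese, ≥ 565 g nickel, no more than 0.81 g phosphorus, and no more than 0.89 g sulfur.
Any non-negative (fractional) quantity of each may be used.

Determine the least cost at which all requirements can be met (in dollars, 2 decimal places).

This is a linear program. Let x1 = kg of ferrochrome, x2 = kg of scrap grade A, x3 = kg of nickel briquettes, x4 = kg of cast iron scrap.
Minimise 1.41x1 + 0.25x2 + 13.29x3 + 0.18x4 with:
  3x1 + 6x2 + 7x4 ≥ 15   (manganese)
  3x1 + 1x2 + 998x3 ≥ 565   (nickel)
  0.33x1 + 0.15x2 + 0.85x4 ≤ 0.81   (phosphorus)
  0.41x1 + 0.2x2 + 0.01x3 + 1.09x4 ≤ 0.89   (sulfur)
  x1, x2, x3, x4 ≥ 0.
The optimal basis is {scrap grade A, nickel briquettes, cast iron scrap}; ferrochrome drops out. Binding constraints: manganese, nickel, sulfur.
That vertex is x2 = 1.977, x3 = 0.5642, x4 = 0.4487.
Hence cost = 0.25·1.977 + 13.29·0.5642 + 0.18·0.4487 = $8.0732.

$8.07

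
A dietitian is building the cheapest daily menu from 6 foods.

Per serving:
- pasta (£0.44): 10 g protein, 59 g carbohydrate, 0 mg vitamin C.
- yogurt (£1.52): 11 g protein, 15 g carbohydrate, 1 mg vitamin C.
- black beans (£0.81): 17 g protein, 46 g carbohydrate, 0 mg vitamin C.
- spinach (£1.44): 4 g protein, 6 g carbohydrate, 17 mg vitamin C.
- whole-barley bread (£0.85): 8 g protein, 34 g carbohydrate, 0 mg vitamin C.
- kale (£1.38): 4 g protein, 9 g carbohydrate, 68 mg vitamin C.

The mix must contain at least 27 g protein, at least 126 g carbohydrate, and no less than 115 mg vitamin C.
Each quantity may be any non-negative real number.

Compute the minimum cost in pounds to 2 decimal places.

£3.22

This is a linear program. Let x1 = servings of pasta, x2 = servings of yogurt, x3 = servings of black beans, x4 = servings of spinach, x5 = servings of whole-barley bread, x6 = servings of kale.
Minimize 0.44x1 + 1.52x2 + 0.81x3 + 1.44x4 + 0.85x5 + 1.38x6 s.t.:
  10x1 + 11x2 + 17x3 + 4x4 + 8x5 + 4x6 ≥ 27   (protein)
  59x1 + 15x2 + 46x3 + 6x4 + 34x5 + 9x6 ≥ 126   (carbohydrate)
  1x2 + 17x4 + 68x6 ≥ 115   (vitamin C)
  x1, x2, x3, x4, x5, x6 ≥ 0.
The minimum-cost mix takes nothing from yogurt, black beans, spinach, whole-barley bread — only pasta, kale. The protein and vitamin C requirements are met with equality.
Optimal quantities: pasta = 2.024 servings, kale = 1.691 servings.
Total cost: 0.44·2.024 + 1.38·1.691 = 3.2241.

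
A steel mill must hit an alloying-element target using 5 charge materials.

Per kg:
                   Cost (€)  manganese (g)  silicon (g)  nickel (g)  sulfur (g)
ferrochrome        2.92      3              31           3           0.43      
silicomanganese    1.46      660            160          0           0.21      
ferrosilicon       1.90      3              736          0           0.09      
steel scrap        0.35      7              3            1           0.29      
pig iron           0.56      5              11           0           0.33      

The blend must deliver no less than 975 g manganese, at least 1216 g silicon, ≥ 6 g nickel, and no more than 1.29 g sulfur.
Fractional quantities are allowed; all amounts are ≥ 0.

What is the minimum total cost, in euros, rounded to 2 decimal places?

Set it up as a linear program. Let x1 = kg of ferrochrome, x2 = kg of silicomanganese, x3 = kg of ferrosilicon, x4 = kg of steel scrap, x5 = kg of pig iron.
Minimise 2.92x1 + 1.46x2 + 1.9x3 + 0.35x4 + 0.56x5 s.t.:
  3x1 + 660x2 + 3x3 + 7x4 + 5x5 ≥ 975   (manganese)
  31x1 + 160x2 + 736x3 + 3x4 + 11x5 ≥ 1216   (silicon)
  3x1 + 1x4 ≥ 6   (nickel)
  0.43x1 + 0.21x2 + 0.09x3 + 0.29x4 + 0.33x5 ≤ 1.29   (sulfur)
  x1, x2, x3, x4, x5 ≥ 0.
The optimal basis is {ferrochrome, silicomanganese, ferrosilicon, steel scrap}; pig iron drops out. The manganese, silicon, nickel, sulfur requirements are met with equality.
So ferrochrome = 1.976 kg, silicomanganese = 1.462 kg, ferrosilicon = 1.251 kg, steel scrap = 0.07115 kg.
Total cost: 2.92·1.976 + 1.46·1.462 + 1.9·1.251 + 0.35·0.07115 = 10.3062.

€10.31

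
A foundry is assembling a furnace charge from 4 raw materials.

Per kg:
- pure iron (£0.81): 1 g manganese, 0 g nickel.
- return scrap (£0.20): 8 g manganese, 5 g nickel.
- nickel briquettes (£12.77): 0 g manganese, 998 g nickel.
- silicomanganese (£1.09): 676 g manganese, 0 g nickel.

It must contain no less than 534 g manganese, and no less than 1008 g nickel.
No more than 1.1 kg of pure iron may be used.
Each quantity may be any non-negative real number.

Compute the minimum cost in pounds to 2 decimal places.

£13.76

This is a linear program. Let x1 = kg of pure iron, x2 = kg of return scrap, x3 = kg of nickel briquettes, x4 = kg of silicomanganese.
min 0.81x1 + 0.2x2 + 12.77x3 + 1.09x4 with:
  1x1 + 8x2 + 676x4 ≥ 534   (manganese)
  5x2 + 998x3 ≥ 1008   (nickel)
  x1 ≤ 1.1
  x1, x2, x3, x4 ≥ 0.
The cheapest feasible vertex uses only nickel briquettes, silicomanganese; pure iron, return scrap are not used. The manganese and nickel requirements are met with equality.
So nickel briquettes = 1.01 kg, silicomanganese = 0.7899 kg.
Total cost: 12.77·1.01 + 1.09·0.7899 = 13.7587.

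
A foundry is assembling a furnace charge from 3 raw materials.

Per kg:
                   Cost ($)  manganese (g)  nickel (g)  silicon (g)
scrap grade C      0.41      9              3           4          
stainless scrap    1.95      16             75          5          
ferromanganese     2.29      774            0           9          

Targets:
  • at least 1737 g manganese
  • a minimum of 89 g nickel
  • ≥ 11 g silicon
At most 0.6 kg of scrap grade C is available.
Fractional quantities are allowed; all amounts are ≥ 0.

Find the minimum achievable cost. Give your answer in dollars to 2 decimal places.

$7.40

This is a linear program. Let x1 = kg of scrap grade C, x2 = kg of stainless scrap, x3 = kg of ferromanganese.
Minimise 0.41x1 + 1.95x2 + 2.29x3 subject to:
  9x1 + 16x2 + 774x3 ≥ 1737   (manganese)
  3x1 + 75x2 ≥ 89   (nickel)
  4x1 + 5x2 + 9x3 ≥ 11   (silicon)
  x1 ≤ 0.6
  x1, x2, x3 ≥ 0.
The cheapest feasible vertex uses only stainless scrap, ferromanganese; scrap grade C is not used. The manganese and nickel requirements are met with equality.
That vertex is x2 = 1.187, x3 = 2.22.
Cost = 1.95·1.187 + 2.29·2.22 = 7.3985.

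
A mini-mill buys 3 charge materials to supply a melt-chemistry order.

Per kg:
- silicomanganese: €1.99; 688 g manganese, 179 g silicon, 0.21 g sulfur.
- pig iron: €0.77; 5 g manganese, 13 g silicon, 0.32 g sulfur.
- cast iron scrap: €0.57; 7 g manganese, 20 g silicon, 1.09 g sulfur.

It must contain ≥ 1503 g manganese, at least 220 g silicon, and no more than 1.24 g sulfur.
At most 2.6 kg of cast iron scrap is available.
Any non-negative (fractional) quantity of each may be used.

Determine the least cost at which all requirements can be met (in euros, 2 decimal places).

This is a linear program. Let x1 = kg of silicomanganese, x2 = kg of pig iron, x3 = kg of cast iron scrap.
min 1.99x1 + 0.77x2 + 0.57x3 with:
  688x1 + 5x2 + 7x3 ≥ 1503   (manganese)
  179x1 + 13x2 + 20x3 ≥ 220   (silicon)
  0.21x1 + 0.32x2 + 1.09x3 ≤ 1.24   (sulfur)
  x3 ≤ 2.6
  x1, x2, x3 ≥ 0.
At the optimum only silicomanganese is positive (pig iron, cast iron scrap = 0). Binding constraint: manganese.
So silicomanganese = 2.185 kg.
Hence cost = 1.99·2.185 = €4.3482.

€4.35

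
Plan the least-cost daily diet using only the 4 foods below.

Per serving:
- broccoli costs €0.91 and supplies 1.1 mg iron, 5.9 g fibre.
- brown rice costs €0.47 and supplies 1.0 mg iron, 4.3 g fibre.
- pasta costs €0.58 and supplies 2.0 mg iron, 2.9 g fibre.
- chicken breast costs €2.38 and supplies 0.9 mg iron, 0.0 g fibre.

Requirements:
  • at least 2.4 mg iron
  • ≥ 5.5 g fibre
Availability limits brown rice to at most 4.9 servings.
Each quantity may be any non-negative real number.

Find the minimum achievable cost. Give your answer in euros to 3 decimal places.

€0.824

Set it up as a linear program. Let x1 = servings of broccoli, x2 = servings of brown rice, x3 = servings of pasta, x4 = servings of chicken breast.
Minimize 0.91x1 + 0.47x2 + 0.58x3 + 2.38x4 s.t.:
  1.1x1 + 1x2 + 2x3 + 0.9x4 ≥ 2.4   (iron)
  5.9x1 + 4.3x2 + 2.9x3 ≥ 5.5   (fibre)
  x2 ≤ 4.9
  x1, x2, x3, x4 ≥ 0.
The minimum-cost mix takes nothing from broccoli, chicken breast — only brown rice, pasta. Binding constraints: iron and fibre.
Optimal quantities: brown rice = 0.7088 servings, pasta = 0.8456 servings.
Objective = 0.47·0.7088 + 0.58·0.8456 = 0.82358.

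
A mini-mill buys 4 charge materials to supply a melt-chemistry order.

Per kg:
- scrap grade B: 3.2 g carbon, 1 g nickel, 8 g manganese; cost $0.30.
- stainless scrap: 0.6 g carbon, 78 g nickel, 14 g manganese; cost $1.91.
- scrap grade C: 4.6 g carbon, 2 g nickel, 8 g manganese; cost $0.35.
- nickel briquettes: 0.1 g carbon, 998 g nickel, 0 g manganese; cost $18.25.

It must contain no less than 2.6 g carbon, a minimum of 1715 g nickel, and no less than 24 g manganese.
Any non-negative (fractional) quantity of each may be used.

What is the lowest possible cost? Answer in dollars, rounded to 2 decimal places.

Set it up as a linear program. Let x1 = kg of scrap grade B, x2 = kg of stainless scrap, x3 = kg of scrap grade C, x4 = kg of nickel briquettes.
Minimize 0.3x1 + 1.91x2 + 0.35x3 + 18.25x4 subject to:
  3.2x1 + 0.6x2 + 4.6x3 + 0.1x4 ≥ 2.6   (carbon)
  1x1 + 78x2 + 2x3 + 998x4 ≥ 1715   (nickel)
  8x1 + 14x2 + 8x3 ≥ 24   (manganese)
  x1, x2, x3, x4 ≥ 0.
The minimum-cost mix takes nothing from scrap grade C — only scrap grade B, stainless scrap, nickel briquettes. Binding constraints: carbon, nickel, manganese.
Optimal quantities: scrap grade B = 0.4938 kg, stainless scrap = 1.432 kg, nickel briquettes = 1.606 kg.
Total cost: 0.3·0.4938 + 1.91·1.432 + 18.25·1.606 = 32.1928.

$32.19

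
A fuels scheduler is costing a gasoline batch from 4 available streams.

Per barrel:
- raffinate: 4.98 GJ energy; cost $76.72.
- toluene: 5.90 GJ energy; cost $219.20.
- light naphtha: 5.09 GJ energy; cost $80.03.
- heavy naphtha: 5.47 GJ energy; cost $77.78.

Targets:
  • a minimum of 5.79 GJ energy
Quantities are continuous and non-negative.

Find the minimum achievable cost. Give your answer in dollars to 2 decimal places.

Set it up as a linear program. Let x1 = barrels of raffinate, x2 = barrels of toluene, x3 = barrels of light naphtha, x4 = barrels of heavy naphtha.
Minimize 76.72x1 + 219.2x2 + 80.03x3 + 77.78x4 subject to:
  4.98x1 + 5.9x2 + 5.09x3 + 5.47x4 ≥ 5.79   (energy)
  x1, x2, x3, x4 ≥ 0.
At the optimum only heavy naphtha is positive (raffinate, toluene, light naphtha = 0). Binding constraint: energy.
So heavy naphtha = 1.0585 barrels.
Total cost: 77.78·1.0585 = 82.3301.

$82.33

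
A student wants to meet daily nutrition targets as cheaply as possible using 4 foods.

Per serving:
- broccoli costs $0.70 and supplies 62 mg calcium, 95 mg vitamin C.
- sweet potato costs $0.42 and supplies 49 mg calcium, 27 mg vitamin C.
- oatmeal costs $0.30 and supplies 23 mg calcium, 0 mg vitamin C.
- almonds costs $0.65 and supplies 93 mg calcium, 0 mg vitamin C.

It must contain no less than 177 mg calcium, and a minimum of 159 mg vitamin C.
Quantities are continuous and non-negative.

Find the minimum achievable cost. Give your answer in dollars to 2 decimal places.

$1.68

Let x1 = servings of broccoli, x2 = servings of sweet potato, x3 = servings of oatmeal, x4 = servings of almonds.
Minimise 0.7x1 + 0.42x2 + 0.3x3 + 0.65x4 s.t.:
  62x1 + 49x2 + 23x3 + 93x4 ≥ 177   (calcium)
  95x1 + 27x2 ≥ 159   (vitamin C)
  x1, x2, x3, x4 ≥ 0.
The optimal basis is {broccoli, almonds}; sweet potato, oatmeal drop out. There the calcium and vitamin C constraints are tight.
So broccoli = 1.674 servings, almonds = 0.7874 servings.
Total cost: 0.7·1.674 + 0.65·0.7874 = 1.6836.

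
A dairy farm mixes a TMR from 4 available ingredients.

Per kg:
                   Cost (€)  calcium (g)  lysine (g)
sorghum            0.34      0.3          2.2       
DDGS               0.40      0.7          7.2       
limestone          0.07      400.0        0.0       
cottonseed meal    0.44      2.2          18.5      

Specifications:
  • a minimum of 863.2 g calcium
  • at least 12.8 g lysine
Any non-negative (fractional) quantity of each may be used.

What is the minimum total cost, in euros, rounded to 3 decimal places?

€0.455

Set it up as a linear program. Let x1 = kg of sorghum, x2 = kg of DDGS, x3 = kg of limestone, x4 = kg of cottonseed meal.
min 0.34x1 + 0.4x2 + 0.07x3 + 0.44x4 subject to:
  0.3x1 + 0.7x2 + 400x3 + 2.2x4 ≥ 863.2   (calcium)
  2.2x1 + 7.2x2 + 18.5x4 ≥ 12.8   (lysine)
  x1, x2, x3, x4 ≥ 0.
At the optimum only limestone, cottonseed meal are positive (sorghum, DDGS = 0). The calcium and lysine requirements are met with equality.
That vertex is x3 = 2.154, x4 = 0.6919.
Cost = 0.07·2.154 + 0.44·0.6919 = 0.45522.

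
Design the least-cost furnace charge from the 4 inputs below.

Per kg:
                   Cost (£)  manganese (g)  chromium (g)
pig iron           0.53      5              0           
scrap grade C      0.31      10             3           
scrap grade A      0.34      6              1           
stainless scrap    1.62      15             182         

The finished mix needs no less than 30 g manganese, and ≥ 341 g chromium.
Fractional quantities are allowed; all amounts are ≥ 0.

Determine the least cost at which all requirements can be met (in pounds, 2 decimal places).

£3.09

Let x1 = kg of pig iron, x2 = kg of scrap grade C, x3 = kg of scrap grade A, x4 = kg of stainless scrap.
min 0.53x1 + 0.31x2 + 0.34x3 + 1.62x4 s.t.:
  5x1 + 10x2 + 6x3 + 15x4 ≥ 30   (manganese)
  3x2 + 1x3 + 182x4 ≥ 341   (chromium)
  x1, x2, x3, x4 ≥ 0.
At the optimum only scrap grade C, stainless scrap are positive (pig iron, scrap grade A = 0). The manganese and chromium requirements are met with equality.
So scrap grade C = 0.1944 kg, stainless scrap = 1.87 kg.
Hence cost = 0.31·0.1944 + 1.62·1.87 = £3.0897.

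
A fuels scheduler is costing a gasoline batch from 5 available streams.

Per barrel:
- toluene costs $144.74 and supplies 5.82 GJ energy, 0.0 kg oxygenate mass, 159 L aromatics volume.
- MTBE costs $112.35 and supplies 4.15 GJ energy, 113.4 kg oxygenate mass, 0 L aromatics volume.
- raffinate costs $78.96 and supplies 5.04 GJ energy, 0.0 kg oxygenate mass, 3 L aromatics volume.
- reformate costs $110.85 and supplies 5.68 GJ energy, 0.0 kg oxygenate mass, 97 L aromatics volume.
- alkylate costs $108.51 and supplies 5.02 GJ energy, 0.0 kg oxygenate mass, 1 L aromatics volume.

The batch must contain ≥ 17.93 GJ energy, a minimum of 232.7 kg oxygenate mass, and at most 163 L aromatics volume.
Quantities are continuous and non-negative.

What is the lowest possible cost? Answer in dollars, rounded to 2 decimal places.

Treat it as an LP. Let x1 = barrels of toluene, x2 = barrels of MTBE, x3 = barrels of raffinate, x4 = barrels of reformate, x5 = barrels of alkylate.
Minimize 144.74x1 + 112.35x2 + 78.96x3 + 110.85x4 + 108.51x5 subject to:
  5.82x1 + 4.15x2 + 5.04x3 + 5.68x4 + 5.02x5 ≥ 17.93   (energy)
  113.4x2 ≥ 232.7   (oxygenate mass)
  159x1 + 3x3 + 97x4 + 1x5 ≤ 163   (aromatics volume)
  x1, x2, x3, x4, x5 ≥ 0.
The optimal basis is {MTBE, raffinate}; toluene, reformate, alkylate drop out. The energy and oxygenate mass requirements are met with equality.
That vertex is x2 = 2.052, x3 = 1.8679.
Cost = 112.35·2.052 + 78.96·1.8679 = 378.0316.

$378.03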